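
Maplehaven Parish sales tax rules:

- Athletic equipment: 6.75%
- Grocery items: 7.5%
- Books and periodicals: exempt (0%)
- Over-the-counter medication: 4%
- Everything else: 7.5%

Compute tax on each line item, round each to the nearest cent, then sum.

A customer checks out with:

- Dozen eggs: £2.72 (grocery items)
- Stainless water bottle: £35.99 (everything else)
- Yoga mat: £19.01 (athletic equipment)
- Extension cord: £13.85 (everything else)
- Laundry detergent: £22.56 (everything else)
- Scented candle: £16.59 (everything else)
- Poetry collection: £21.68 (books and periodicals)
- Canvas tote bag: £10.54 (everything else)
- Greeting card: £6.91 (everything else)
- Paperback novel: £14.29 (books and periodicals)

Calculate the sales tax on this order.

Dozen eggs £2.72: grocery items → 7.5% → £0.20
Stainless water bottle £35.99: everything else → 7.5% → £2.70
Yoga mat £19.01: athletic equipment → 6.75% → £1.28
Extension cord £13.85: everything else → 7.5% → £1.04
Laundry detergent £22.56: everything else → 7.5% → £1.69
Scented candle £16.59: everything else → 7.5% → £1.24
Poetry collection £21.68: books and periodicals → 0% → £0.00
Canvas tote bag £10.54: everything else → 7.5% → £0.79
Greeting card £6.91: everything else → 7.5% → £0.52
Paperback novel £14.29: books and periodicals → 0% → £0.00
Total tax = £0.20 + £2.70 + £1.28 + £1.04 + £1.69 + £1.24 + £0.79 + £0.52 = £9.46

£9.46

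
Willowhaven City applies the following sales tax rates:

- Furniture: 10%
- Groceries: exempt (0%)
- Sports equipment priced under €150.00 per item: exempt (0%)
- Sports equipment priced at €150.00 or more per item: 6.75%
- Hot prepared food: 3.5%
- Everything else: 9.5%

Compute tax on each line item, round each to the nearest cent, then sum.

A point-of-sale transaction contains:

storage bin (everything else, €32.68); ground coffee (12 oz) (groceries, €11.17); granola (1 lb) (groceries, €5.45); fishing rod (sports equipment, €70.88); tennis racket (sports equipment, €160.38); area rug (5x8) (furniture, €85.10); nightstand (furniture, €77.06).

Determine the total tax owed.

€30.15

Storage bin €32.68: everything else → 9.5% → €3.10
Ground coffee (12 oz) €11.17: groceries → 0% → €0.00
Granola (1 lb) €5.45: groceries → 0% → €0.00
Fishing rod €70.88: sports equipment, under €150.00 → 0% → €0.00
Tennis racket €160.38: sports equipment, €150.00 or more → 6.75% → €10.83
Area rug (5x8) €85.10: furniture → 10% → €8.51
Nightstand €77.06: furniture → 10% → €7.71
Total tax = €3.10 + €10.83 + €8.51 + €7.71 = €30.15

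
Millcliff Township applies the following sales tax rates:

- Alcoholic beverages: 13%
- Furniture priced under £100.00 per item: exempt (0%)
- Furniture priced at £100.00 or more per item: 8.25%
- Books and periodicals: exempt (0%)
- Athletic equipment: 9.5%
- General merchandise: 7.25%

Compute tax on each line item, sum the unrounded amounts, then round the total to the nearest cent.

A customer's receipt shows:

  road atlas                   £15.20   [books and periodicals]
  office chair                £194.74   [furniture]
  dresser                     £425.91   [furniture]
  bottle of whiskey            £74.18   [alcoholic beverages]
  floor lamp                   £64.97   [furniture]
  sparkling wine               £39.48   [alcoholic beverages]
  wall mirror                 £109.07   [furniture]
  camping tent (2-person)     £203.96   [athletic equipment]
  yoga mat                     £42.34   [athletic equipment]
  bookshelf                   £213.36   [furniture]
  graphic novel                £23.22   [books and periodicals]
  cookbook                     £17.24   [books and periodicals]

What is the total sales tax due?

£115.98

Road atlas £15.20: books and periodicals → 0% → £0.00
Office chair £194.74: furniture, £100.00 or more → 8.25% → £16.06605
Dresser £425.91: furniture, £100.00 or more → 8.25% → £35.137575
Bottle of whiskey £74.18: alcoholic beverages → 13% → £9.6434
Floor lamp £64.97: furniture, under £100.00 → 0% → £0.00
Sparkling wine £39.48: alcoholic beverages → 13% → £5.1324
Wall mirror £109.07: furniture, £100.00 or more → 8.25% → £8.998275
Camping tent (2-person) £203.96: athletic equipment → 9.5% → £19.3762
Yoga mat £42.34: athletic equipment → 9.5% → £4.0223
Bookshelf £213.36: furniture, £100.00 or more → 8.25% → £17.6022
Graphic novel £23.22: books and periodicals → 0% → £0.00
Cookbook £17.24: books and periodicals → 0% → £0.00
Unrounded tax sum = £115.9784 → £115.98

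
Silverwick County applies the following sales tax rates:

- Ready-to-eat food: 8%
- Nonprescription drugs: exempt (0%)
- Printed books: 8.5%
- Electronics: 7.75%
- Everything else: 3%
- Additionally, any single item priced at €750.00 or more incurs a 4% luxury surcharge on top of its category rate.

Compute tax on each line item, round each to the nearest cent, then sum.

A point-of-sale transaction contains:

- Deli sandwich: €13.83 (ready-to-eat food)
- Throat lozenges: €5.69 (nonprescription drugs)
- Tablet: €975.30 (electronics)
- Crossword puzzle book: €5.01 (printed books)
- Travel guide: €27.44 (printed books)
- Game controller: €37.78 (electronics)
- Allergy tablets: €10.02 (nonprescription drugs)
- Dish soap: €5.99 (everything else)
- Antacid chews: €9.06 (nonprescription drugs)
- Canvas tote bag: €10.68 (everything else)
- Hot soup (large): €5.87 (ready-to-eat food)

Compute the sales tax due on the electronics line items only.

Tablet €975.30: electronics → 7.75% + 4% surcharge = 11.75% → €114.60
Game controller €37.78: electronics → 7.75% → €2.93
Tax on electronics = €114.60 + €2.93 = €117.53

€117.53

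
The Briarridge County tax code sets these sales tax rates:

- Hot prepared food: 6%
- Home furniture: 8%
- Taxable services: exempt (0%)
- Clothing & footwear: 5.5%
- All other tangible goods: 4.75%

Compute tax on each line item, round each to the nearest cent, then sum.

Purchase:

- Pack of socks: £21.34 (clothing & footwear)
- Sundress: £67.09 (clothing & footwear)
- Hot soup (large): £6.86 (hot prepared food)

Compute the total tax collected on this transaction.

£5.27

Pack of socks £21.34: clothing & footwear → 5.5% → £1.17
Sundress £67.09: clothing & footwear → 5.5% → £3.69
Hot soup (large) £6.86: hot prepared food → 6% → £0.41
Total tax = £1.17 + £3.69 + £0.41 = £5.27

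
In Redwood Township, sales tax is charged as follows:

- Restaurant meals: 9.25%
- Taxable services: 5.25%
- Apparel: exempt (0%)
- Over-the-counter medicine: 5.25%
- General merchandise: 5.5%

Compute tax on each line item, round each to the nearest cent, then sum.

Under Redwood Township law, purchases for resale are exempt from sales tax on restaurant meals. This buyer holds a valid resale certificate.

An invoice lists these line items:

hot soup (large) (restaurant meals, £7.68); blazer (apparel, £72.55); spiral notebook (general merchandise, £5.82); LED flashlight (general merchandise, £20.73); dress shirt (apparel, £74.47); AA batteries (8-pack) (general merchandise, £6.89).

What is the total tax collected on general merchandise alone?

£1.84

Spiral notebook £5.82: general merchandise → 5.5% → £0.32
LED flashlight £20.73: general merchandise → 5.5% → £1.14
AA batteries (8-pack) £6.89: general merchandise → 5.5% → £0.38
Tax on general merchandise = £0.32 + £1.14 + £0.38 = £1.84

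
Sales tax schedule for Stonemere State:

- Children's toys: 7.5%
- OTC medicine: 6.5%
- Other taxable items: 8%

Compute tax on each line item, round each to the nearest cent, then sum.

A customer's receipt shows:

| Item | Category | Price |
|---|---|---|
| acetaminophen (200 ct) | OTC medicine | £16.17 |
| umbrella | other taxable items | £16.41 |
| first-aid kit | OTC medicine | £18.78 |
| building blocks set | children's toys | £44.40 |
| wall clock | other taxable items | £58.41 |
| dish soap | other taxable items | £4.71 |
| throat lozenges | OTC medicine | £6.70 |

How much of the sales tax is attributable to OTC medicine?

Acetaminophen (200 ct) £16.17: OTC medicine → 6.5% → £1.05
First-aid kit £18.78: OTC medicine → 6.5% → £1.22
Throat lozenges £6.70: OTC medicine → 6.5% → £0.44
Tax on OTC medicine = £1.05 + £1.22 + £0.44 = £2.71

£2.71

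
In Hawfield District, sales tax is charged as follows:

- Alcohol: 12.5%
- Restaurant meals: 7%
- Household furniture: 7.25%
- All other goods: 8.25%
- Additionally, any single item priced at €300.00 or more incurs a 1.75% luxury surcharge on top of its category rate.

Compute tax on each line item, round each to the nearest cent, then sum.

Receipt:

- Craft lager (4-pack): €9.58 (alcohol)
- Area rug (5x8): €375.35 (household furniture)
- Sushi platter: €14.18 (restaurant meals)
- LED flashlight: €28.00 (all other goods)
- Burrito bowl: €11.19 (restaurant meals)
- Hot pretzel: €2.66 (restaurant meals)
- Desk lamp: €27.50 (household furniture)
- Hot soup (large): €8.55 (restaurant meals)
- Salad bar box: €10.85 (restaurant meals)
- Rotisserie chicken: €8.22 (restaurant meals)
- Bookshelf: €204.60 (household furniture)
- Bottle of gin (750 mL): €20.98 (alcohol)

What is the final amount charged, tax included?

Craft lager (4-pack) €9.58: alcohol → 12.5% → €1.20
Area rug (5x8) €375.35: household furniture → 7.25% + 1.75% surcharge = 9% → €33.78
Sushi platter €14.18: restaurant meals → 7% → €0.99
LED flashlight €28.00: all other goods → 8.25% → €2.31
Burrito bowl €11.19: restaurant meals → 7% → €0.78
Hot pretzel €2.66: restaurant meals → 7% → €0.19
Desk lamp €27.50: household furniture → 7.25% → €1.99
Hot soup (large) €8.55: restaurant meals → 7% → €0.60
Salad bar box €10.85: restaurant meals → 7% → €0.76
Rotisserie chicken €8.22: restaurant meals → 7% → €0.58
Bookshelf €204.60: household furniture → 7.25% → €14.83
Bottle of gin (750 mL) €20.98: alcohol → 12.5% → €2.62
Subtotal = €721.66; tax = €60.63; total due = €782.29

€782.29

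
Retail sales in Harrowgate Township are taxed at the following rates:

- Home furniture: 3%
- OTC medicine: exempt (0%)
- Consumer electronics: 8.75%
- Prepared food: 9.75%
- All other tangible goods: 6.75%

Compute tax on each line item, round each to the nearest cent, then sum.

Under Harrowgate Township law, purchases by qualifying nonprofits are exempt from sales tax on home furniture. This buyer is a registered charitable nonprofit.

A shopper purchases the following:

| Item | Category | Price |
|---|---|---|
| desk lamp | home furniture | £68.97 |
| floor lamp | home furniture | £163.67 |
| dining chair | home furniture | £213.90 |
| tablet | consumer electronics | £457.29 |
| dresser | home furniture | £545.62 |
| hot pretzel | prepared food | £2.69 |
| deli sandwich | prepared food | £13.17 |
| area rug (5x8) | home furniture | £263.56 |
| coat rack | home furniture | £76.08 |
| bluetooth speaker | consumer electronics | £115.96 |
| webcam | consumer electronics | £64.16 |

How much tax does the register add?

Desk lamp £68.97: home furniture, buyer-exempt → 0% → £0.00
Floor lamp £163.67: home furniture, buyer-exempt → 0% → £0.00
Dining chair £213.90: home furniture, buyer-exempt → 0% → £0.00
Tablet £457.29: consumer electronics → 8.75% → £40.01
Dresser £545.62: home furniture, buyer-exempt → 0% → £0.00
Hot pretzel £2.69: prepared food → 9.75% → £0.26
Deli sandwich £13.17: prepared food → 9.75% → £1.28
Area rug (5x8) £263.56: home furniture, buyer-exempt → 0% → £0.00
Coat rack £76.08: home furniture, buyer-exempt → 0% → £0.00
Bluetooth speaker £115.96: consumer electronics → 8.75% → £10.15
Webcam £64.16: consumer electronics → 8.75% → £5.61
Total tax = £40.01 + £0.26 + £1.28 + £10.15 + £5.61 = £57.31

£57.31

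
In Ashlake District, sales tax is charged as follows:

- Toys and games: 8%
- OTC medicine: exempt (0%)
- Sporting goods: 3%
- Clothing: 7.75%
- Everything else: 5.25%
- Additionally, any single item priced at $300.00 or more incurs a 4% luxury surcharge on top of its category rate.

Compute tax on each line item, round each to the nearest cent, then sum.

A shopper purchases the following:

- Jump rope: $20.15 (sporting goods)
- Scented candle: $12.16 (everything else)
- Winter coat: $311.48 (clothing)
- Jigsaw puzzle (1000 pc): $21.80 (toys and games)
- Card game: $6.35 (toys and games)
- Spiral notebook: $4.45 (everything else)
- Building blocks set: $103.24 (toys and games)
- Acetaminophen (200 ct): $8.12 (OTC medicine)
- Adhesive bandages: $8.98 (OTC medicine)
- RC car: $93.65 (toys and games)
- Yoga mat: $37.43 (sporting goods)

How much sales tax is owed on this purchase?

$57.19

Jump rope $20.15: sporting goods → 3% → $0.60
Scented candle $12.16: everything else → 5.25% → $0.64
Winter coat $311.48: clothing → 7.75% + 4% surcharge = 11.75% → $36.60
Jigsaw puzzle (1000 pc) $21.80: toys and games → 8% → $1.74
Card game $6.35: toys and games → 8% → $0.51
Spiral notebook $4.45: everything else → 5.25% → $0.23
Building blocks set $103.24: toys and games → 8% → $8.26
Acetaminophen (200 ct) $8.12: OTC medicine → 0% → $0.00
Adhesive bandages $8.98: OTC medicine → 0% → $0.00
RC car $93.65: toys and games → 8% → $7.49
Yoga mat $37.43: sporting goods → 3% → $1.12
Total tax = $0.60 + $0.64 + $36.60 + $1.74 + $0.51 + $0.23 + $8.26 + $7.49 + $1.12 = $57.19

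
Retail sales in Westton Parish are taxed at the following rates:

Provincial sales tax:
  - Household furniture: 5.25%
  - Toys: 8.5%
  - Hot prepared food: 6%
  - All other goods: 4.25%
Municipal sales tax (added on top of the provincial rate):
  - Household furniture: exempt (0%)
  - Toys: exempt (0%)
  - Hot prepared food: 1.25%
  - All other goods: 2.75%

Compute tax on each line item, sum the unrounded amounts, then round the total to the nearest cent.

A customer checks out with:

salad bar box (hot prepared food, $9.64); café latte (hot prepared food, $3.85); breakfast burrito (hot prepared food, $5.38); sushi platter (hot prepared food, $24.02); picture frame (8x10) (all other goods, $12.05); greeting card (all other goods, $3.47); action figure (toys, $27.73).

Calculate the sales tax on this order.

Salad bar box $9.64: hot prepared food → 6% + 1.25% municipal = 7.25% → $0.6989
Café latte $3.85: hot prepared food → 6% + 1.25% municipal = 7.25% → $0.279125
Breakfast burrito $5.38: hot prepared food → 6% + 1.25% municipal = 7.25% → $0.39005
Sushi platter $24.02: hot prepared food → 6% + 1.25% municipal = 7.25% → $1.74145
Picture frame (8x10) $12.05: all other goods → 4.25% + 2.75% municipal = 7% → $0.8435
Greeting card $3.47: all other goods → 4.25% + 2.75% municipal = 7% → $0.2429
Action figure $27.73: toys → 8.5% + 0% municipal = 8.5% → $2.35705
Unrounded tax sum = $6.552975 → $6.55

$6.55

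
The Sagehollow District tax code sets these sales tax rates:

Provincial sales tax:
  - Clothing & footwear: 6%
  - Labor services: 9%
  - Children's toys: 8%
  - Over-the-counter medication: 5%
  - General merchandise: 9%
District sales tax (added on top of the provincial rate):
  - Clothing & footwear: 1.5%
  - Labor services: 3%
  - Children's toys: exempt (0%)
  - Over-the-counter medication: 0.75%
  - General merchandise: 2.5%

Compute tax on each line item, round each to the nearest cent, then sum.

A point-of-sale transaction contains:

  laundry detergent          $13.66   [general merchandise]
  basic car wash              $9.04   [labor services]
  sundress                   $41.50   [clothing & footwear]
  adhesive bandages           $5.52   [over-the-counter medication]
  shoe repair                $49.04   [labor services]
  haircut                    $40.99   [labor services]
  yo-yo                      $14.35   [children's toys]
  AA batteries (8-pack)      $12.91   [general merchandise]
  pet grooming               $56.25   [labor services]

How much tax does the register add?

Laundry detergent $13.66: general merchandise → 9% + 2.5% district = 11.5% → $1.57
Basic car wash $9.04: labor services → 9% + 3% district = 12% → $1.08
Sundress $41.50: clothing & footwear → 6% + 1.5% district = 7.5% → $3.11
Adhesive bandages $5.52: over-the-counter medication → 5% + 0.75% district = 5.75% → $0.32
Shoe repair $49.04: labor services → 9% + 3% district = 12% → $5.88
Haircut $40.99: labor services → 9% + 3% district = 12% → $4.92
Yo-yo $14.35: children's toys → 8% + 0% district = 8% → $1.15
AA batteries (8-pack) $12.91: general merchandise → 9% + 2.5% district = 11.5% → $1.48
Pet grooming $56.25: labor services → 9% + 3% district = 12% → $6.75
Total tax = $1.57 + $1.08 + $3.11 + $0.32 + $5.88 + $4.92 + $1.15 + $1.48 + $6.75 = $26.26

$26.26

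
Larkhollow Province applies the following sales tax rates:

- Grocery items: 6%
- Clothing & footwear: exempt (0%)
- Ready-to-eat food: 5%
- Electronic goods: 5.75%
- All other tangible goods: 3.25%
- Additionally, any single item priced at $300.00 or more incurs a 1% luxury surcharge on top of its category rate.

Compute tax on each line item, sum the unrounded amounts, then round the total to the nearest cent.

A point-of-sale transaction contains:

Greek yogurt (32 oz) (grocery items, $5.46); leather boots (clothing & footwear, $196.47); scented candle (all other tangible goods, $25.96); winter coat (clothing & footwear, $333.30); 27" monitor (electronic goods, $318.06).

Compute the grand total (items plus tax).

$905.22

Greek yogurt (32 oz) $5.46: grocery items → 6% → $0.3276
Leather boots $196.47: clothing & footwear → 0% → $0.00
Scented candle $25.96: all other tangible goods → 3.25% → $0.8437
Winter coat $333.30: clothing & footwear → 0% + 1% surcharge = 1% → $3.333
27" monitor $318.06: electronic goods → 5.75% + 1% surcharge = 6.75% → $21.46905
Subtotal = $879.25; unrounded tax = $25.97335 → $25.97; total due = $905.22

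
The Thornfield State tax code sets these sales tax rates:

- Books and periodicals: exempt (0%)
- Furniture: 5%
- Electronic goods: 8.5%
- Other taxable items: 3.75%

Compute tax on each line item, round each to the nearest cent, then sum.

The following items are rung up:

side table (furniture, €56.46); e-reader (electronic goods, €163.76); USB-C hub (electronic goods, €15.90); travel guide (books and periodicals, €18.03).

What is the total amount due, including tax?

€272.24

Side table €56.46: furniture → 5% → €2.82
E-reader €163.76: electronic goods → 8.5% → €13.92
USB-C hub €15.90: electronic goods → 8.5% → €1.35
Travel guide €18.03: books and periodicals → 0% → €0.00
Subtotal = €254.15; tax = €18.09; total due = €272.24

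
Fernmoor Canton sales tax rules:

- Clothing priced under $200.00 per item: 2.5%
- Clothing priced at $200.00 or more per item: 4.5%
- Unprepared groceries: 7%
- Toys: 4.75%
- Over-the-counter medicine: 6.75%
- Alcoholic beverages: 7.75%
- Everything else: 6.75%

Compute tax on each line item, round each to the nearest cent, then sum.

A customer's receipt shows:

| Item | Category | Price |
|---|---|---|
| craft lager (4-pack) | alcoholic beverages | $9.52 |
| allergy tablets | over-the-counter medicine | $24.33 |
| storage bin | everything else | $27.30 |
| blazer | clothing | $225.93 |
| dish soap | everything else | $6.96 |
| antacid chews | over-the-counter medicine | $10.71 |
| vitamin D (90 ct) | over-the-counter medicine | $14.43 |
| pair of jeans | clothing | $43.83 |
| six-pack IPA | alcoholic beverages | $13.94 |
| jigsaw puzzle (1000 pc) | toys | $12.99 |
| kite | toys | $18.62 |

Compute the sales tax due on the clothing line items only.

$11.27

Blazer $225.93: clothing, $200.00 or more → 4.5% → $10.17
Pair of jeans $43.83: clothing, under $200.00 → 2.5% → $1.10
Tax on clothing = $10.17 + $1.10 = $11.27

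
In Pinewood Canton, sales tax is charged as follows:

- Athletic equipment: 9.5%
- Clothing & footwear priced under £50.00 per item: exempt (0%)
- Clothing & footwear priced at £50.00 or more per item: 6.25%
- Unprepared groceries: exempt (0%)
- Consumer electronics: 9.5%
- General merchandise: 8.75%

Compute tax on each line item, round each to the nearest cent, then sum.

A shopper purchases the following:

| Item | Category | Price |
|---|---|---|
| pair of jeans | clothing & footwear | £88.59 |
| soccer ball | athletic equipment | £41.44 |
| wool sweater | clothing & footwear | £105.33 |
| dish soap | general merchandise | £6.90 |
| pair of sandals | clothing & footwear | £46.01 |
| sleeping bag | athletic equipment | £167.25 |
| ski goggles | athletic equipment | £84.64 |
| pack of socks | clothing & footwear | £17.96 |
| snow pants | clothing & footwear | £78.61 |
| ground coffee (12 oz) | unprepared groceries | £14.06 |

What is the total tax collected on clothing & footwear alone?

£17.03

Pair of jeans £88.59: clothing & footwear, £50.00 or more → 6.25% → £5.54
Wool sweater £105.33: clothing & footwear, £50.00 or more → 6.25% → £6.58
Pair of sandals £46.01: clothing & footwear, under £50.00 → 0% → £0.00
Pack of socks £17.96: clothing & footwear, under £50.00 → 0% → £0.00
Snow pants £78.61: clothing & footwear, £50.00 or more → 6.25% → £4.91
Tax on clothing & footwear = £5.54 + £6.58 + £0.00 + £0.00 + £4.91 = £17.03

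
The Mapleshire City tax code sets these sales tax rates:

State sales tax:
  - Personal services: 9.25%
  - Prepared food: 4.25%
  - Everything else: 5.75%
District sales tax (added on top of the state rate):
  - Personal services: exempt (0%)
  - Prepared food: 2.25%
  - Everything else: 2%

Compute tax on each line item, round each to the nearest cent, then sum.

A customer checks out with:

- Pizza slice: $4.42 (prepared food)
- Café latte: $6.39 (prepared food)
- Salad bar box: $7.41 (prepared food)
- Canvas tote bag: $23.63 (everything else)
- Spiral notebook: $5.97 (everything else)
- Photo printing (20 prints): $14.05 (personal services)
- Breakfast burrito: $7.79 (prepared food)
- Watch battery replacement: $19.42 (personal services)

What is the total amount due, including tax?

Pizza slice $4.42: prepared food → 4.25% + 2.25% district = 6.5% → $0.29
Café latte $6.39: prepared food → 4.25% + 2.25% district = 6.5% → $0.42
Salad bar box $7.41: prepared food → 4.25% + 2.25% district = 6.5% → $0.48
Canvas tote bag $23.63: everything else → 5.75% + 2% district = 7.75% → $1.83
Spiral notebook $5.97: everything else → 5.75% + 2% district = 7.75% → $0.46
Photo printing (20 prints) $14.05: personal services → 9.25% + 0% district = 9.25% → $1.30
Breakfast burrito $7.79: prepared food → 4.25% + 2.25% district = 6.5% → $0.51
Watch battery replacement $19.42: personal services → 9.25% + 0% district = 9.25% → $1.80
Subtotal = $89.08; tax = $7.09; total due = $96.17

$96.17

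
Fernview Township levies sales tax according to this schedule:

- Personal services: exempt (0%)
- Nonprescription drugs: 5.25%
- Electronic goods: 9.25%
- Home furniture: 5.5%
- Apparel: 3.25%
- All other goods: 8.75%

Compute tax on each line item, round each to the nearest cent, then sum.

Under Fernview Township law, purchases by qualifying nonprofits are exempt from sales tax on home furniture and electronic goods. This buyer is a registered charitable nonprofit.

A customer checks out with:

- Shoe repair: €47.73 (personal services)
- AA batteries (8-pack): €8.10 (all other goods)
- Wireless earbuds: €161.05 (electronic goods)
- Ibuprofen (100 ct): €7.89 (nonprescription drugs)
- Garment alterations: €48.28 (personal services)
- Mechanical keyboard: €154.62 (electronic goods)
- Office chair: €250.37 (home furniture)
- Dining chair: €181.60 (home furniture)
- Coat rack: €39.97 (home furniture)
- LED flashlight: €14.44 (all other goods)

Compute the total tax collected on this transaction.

€2.38

Shoe repair €47.73: personal services → 0% → €0.00
AA batteries (8-pack) €8.10: all other goods → 8.75% → €0.71
Wireless earbuds €161.05: electronic goods, buyer-exempt → 0% → €0.00
Ibuprofen (100 ct) €7.89: nonprescription drugs → 5.25% → €0.41
Garment alterations €48.28: personal services → 0% → €0.00
Mechanical keyboard €154.62: electronic goods, buyer-exempt → 0% → €0.00
Office chair €250.37: home furniture, buyer-exempt → 0% → €0.00
Dining chair €181.60: home furniture, buyer-exempt → 0% → €0.00
Coat rack €39.97: home furniture, buyer-exempt → 0% → €0.00
LED flashlight €14.44: all other goods → 8.75% → €1.26
Total tax = €0.71 + €0.41 + €1.26 = €2.38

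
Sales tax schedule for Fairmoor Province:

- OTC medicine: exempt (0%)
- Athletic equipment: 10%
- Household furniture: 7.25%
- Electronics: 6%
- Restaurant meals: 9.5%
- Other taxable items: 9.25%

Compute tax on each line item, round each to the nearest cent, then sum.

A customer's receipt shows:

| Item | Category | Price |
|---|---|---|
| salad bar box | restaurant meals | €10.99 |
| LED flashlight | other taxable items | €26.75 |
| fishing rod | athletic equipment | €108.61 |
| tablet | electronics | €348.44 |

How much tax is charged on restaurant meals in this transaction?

€1.04

Salad bar box €10.99: restaurant meals → 9.5% → €1.04
Tax on restaurant meals = €1.04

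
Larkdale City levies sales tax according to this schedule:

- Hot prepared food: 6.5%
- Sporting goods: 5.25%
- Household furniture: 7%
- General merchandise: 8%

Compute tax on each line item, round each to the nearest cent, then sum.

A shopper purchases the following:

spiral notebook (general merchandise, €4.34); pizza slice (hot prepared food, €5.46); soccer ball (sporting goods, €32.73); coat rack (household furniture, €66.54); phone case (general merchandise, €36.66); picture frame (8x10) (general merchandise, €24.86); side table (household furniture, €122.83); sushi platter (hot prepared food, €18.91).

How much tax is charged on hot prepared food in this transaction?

Pizza slice €5.46: hot prepared food → 6.5% → €0.35
Sushi platter €18.91: hot prepared food → 6.5% → €1.23
Tax on hot prepared food = €0.35 + €1.23 = €1.58

€1.58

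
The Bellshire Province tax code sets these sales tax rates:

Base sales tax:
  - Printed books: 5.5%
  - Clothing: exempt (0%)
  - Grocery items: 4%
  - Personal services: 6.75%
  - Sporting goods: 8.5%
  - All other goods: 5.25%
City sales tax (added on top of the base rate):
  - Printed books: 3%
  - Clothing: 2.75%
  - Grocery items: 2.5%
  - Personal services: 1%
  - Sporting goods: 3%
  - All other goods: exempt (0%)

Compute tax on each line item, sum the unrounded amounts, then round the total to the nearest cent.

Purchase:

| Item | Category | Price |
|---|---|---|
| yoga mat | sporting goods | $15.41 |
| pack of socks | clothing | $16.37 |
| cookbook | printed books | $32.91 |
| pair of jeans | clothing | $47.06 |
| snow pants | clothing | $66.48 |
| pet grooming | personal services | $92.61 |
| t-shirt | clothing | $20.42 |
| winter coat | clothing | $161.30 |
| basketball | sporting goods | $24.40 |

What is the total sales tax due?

Yoga mat $15.41: sporting goods → 8.5% + 3% city = 11.5% → $1.77215
Pack of socks $16.37: clothing → 0% + 2.75% city = 2.75% → $0.450175
Cookbook $32.91: printed books → 5.5% + 3% city = 8.5% → $2.79735
Pair of jeans $47.06: clothing → 0% + 2.75% city = 2.75% → $1.29415
Snow pants $66.48: clothing → 0% + 2.75% city = 2.75% → $1.8282
Pet grooming $92.61: personal services → 6.75% + 1% city = 7.75% → $7.177275
T-shirt $20.42: clothing → 0% + 2.75% city = 2.75% → $0.56155
Winter coat $161.30: clothing → 0% + 2.75% city = 2.75% → $4.43575
Basketball $24.40: sporting goods → 8.5% + 3% city = 11.5% → $2.806
Unrounded tax sum = $23.1226 → $23.12

$23.12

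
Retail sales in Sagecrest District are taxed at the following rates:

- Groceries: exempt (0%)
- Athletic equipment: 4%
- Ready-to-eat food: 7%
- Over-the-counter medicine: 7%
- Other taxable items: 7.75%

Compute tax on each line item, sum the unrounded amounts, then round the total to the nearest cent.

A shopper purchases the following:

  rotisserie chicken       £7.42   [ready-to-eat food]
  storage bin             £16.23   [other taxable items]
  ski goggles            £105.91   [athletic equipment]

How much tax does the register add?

Rotisserie chicken £7.42: ready-to-eat food → 7% → £0.5194
Storage bin £16.23: other taxable items → 7.75% → £1.257825
Ski goggles £105.91: athletic equipment → 4% → £4.2364
Unrounded tax sum = £6.013625 → £6.01

£6.01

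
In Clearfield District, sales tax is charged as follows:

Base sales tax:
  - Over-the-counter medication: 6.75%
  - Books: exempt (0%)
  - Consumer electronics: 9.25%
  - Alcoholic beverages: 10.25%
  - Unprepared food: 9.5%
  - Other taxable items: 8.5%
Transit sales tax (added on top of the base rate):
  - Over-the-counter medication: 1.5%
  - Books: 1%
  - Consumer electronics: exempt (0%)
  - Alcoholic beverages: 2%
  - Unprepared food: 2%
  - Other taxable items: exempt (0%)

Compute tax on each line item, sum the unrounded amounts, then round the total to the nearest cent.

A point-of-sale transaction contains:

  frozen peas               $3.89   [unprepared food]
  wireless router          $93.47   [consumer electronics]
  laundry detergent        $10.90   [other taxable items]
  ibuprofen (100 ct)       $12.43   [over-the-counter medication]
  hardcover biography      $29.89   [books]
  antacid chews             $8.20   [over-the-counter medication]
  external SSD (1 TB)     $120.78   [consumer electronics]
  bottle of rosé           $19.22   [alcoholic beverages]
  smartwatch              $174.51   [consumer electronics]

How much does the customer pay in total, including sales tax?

Frozen peas $3.89: unprepared food → 9.5% + 2% transit = 11.5% → $0.44735
Wireless router $93.47: consumer electronics → 9.25% + 0% transit = 9.25% → $8.645975
Laundry detergent $10.90: other taxable items → 8.5% + 0% transit = 8.5% → $0.9265
Ibuprofen (100 ct) $12.43: over-the-counter medication → 6.75% + 1.5% transit = 8.25% → $1.025475
Hardcover biography $29.89: books → 0% + 1% transit = 1% → $0.2989
Antacid chews $8.20: over-the-counter medication → 6.75% + 1.5% transit = 8.25% → $0.6765
External SSD (1 TB) $120.78: consumer electronics → 9.25% + 0% transit = 9.25% → $11.17215
Bottle of rosé $19.22: alcoholic beverages → 10.25% + 2% transit = 12.25% → $2.35445
Smartwatch $174.51: consumer electronics → 9.25% + 0% transit = 9.25% → $16.142175
Subtotal = $473.29; unrounded tax = $41.689475 → $41.69; total due = $514.98

$514.98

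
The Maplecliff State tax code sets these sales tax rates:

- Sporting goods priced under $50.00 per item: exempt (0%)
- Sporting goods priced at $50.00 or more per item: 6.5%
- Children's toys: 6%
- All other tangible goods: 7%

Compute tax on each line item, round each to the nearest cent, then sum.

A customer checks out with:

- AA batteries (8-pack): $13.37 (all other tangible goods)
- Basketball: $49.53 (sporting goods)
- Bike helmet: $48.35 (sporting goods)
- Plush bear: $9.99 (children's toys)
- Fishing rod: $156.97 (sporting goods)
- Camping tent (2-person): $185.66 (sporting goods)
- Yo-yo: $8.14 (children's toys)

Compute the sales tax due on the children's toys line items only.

Plush bear $9.99: children's toys → 6% → $0.60
Yo-yo $8.14: children's toys → 6% → $0.49
Tax on children's toys = $0.60 + $0.49 = $1.09

$1.09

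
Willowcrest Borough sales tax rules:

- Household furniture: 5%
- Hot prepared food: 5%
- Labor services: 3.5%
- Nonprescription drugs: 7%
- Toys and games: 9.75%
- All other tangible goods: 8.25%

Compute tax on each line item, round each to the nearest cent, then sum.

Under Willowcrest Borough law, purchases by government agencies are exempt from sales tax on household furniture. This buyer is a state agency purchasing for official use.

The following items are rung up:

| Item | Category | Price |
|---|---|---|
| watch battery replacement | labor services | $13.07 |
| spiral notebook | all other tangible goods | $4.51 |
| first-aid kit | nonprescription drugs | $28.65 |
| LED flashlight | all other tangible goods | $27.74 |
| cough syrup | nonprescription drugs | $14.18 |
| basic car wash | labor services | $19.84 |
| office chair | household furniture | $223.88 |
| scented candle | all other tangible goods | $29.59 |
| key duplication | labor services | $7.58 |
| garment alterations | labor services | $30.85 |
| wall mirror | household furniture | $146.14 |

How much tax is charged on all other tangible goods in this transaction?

Spiral notebook $4.51: all other tangible goods → 8.25% → $0.37
LED flashlight $27.74: all other tangible goods → 8.25% → $2.29
Scented candle $29.59: all other tangible goods → 8.25% → $2.44
Tax on all other tangible goods = $0.37 + $2.29 + $2.44 = $5.10

$5.10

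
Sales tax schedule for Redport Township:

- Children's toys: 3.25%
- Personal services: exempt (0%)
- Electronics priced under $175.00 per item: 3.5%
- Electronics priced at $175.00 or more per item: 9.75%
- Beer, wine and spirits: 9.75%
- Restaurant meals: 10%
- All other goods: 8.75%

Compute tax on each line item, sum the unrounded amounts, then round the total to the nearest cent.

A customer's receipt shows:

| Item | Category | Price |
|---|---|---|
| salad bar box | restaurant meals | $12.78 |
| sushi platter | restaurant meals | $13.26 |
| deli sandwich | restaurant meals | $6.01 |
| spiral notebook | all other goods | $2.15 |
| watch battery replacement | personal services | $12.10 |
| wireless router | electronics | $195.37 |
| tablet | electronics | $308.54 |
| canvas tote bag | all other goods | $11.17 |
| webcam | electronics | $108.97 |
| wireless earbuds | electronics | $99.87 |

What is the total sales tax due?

$60.81

Salad bar box $12.78: restaurant meals → 10% → $1.278
Sushi platter $13.26: restaurant meals → 10% → $1.326
Deli sandwich $6.01: restaurant meals → 10% → $0.601
Spiral notebook $2.15: all other goods → 8.75% → $0.188125
Watch battery replacement $12.10: personal services → 0% → $0.00
Wireless router $195.37: electronics, $175.00 or more → 9.75% → $19.048575
Tablet $308.54: electronics, $175.00 or more → 9.75% → $30.08265
Canvas tote bag $11.17: all other goods → 8.75% → $0.977375
Webcam $108.97: electronics, under $175.00 → 3.5% → $3.81395
Wireless earbuds $99.87: electronics, under $175.00 → 3.5% → $3.49545
Unrounded tax sum = $60.811125 → $60.81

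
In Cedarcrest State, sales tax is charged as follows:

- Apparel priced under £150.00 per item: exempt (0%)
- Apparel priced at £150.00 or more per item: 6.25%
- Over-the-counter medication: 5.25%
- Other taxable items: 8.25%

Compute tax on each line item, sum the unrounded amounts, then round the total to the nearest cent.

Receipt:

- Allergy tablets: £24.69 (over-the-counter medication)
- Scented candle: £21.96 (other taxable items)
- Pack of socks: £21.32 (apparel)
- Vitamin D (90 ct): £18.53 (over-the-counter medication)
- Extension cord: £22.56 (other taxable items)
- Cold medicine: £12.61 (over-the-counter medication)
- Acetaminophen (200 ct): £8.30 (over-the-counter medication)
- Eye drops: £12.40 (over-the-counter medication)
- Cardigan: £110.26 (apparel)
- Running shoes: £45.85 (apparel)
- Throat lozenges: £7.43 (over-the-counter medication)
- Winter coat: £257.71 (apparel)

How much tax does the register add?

£24.19

Allergy tablets £24.69: over-the-counter medication → 5.25% → £1.296225
Scented candle £21.96: other taxable items → 8.25% → £1.8117
Pack of socks £21.32: apparel, under £150.00 → 0% → £0.00
Vitamin D (90 ct) £18.53: over-the-counter medication → 5.25% → £0.972825
Extension cord £22.56: other taxable items → 8.25% → £1.8612
Cold medicine £12.61: over-the-counter medication → 5.25% → £0.662025
Acetaminophen (200 ct) £8.30: over-the-counter medication → 5.25% → £0.43575
Eye drops £12.40: over-the-counter medication → 5.25% → £0.651
Cardigan £110.26: apparel, under £150.00 → 0% → £0.00
Running shoes £45.85: apparel, under £150.00 → 0% → £0.00
Throat lozenges £7.43: over-the-counter medication → 5.25% → £0.390075
Winter coat £257.71: apparel, £150.00 or more → 6.25% → £16.106875
Unrounded tax sum = £24.187675 → £24.19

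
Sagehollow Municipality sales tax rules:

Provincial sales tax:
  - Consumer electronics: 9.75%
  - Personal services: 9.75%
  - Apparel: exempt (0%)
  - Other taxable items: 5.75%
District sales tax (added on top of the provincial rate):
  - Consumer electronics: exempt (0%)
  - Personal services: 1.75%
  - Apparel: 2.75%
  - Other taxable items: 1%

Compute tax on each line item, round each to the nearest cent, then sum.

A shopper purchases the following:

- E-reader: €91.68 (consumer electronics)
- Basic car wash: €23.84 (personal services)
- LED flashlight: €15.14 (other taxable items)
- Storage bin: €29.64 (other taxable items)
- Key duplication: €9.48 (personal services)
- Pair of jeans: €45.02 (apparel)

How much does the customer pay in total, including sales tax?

E-reader €91.68: consumer electronics → 9.75% + 0% district = 9.75% → €8.94
Basic car wash €23.84: personal services → 9.75% + 1.75% district = 11.5% → €2.74
LED flashlight €15.14: other taxable items → 5.75% + 1% district = 6.75% → €1.02
Storage bin €29.64: other taxable items → 5.75% + 1% district = 6.75% → €2.00
Key duplication €9.48: personal services → 9.75% + 1.75% district = 11.5% → €1.09
Pair of jeans €45.02: apparel → 0% + 2.75% district = 2.75% → €1.24
Subtotal = €214.80; tax = €17.03; total due = €231.83

€231.83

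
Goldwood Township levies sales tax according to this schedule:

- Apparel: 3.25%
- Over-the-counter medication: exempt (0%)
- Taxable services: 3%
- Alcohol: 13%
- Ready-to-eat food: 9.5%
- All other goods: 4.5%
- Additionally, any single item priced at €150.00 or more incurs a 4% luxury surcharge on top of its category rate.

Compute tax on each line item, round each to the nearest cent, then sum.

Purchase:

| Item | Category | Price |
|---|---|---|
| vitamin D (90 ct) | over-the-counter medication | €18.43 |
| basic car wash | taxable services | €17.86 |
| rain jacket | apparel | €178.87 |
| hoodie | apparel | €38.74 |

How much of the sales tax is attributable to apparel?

€14.23

Rain jacket €178.87: apparel → 3.25% + 4% surcharge = 7.25% → €12.97
Hoodie €38.74: apparel → 3.25% → €1.26
Tax on apparel = €12.97 + €1.26 = €14.23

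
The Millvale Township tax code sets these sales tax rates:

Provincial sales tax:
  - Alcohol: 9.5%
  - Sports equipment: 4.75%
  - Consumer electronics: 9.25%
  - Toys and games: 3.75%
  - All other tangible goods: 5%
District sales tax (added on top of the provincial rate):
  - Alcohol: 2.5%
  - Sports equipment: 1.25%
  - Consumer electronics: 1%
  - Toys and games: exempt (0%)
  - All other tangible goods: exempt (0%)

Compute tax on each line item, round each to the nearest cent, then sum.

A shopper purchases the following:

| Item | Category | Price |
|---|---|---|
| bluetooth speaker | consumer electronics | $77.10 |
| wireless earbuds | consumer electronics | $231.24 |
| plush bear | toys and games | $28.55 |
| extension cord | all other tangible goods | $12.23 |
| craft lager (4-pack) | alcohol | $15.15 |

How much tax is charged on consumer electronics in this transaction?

$31.60

Bluetooth speaker $77.10: consumer electronics → 9.25% + 1% district = 10.25% → $7.90
Wireless earbuds $231.24: consumer electronics → 9.25% + 1% district = 10.25% → $23.70
Tax on consumer electronics = $7.90 + $23.70 = $31.60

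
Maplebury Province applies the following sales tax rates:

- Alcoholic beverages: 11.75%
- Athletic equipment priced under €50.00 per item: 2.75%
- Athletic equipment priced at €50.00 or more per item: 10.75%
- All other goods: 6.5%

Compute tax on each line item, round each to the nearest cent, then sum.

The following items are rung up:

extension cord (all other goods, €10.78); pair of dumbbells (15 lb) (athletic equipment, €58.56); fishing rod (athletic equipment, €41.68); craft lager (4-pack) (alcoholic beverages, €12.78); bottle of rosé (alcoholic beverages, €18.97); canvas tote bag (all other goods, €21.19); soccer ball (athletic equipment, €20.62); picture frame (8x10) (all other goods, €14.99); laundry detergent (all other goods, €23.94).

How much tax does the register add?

Extension cord €10.78: all other goods → 6.5% → €0.70
Pair of dumbbells (15 lb) €58.56: athletic equipment, €50.00 or more → 10.75% → €6.30
Fishing rod €41.68: athletic equipment, under €50.00 → 2.75% → €1.15
Craft lager (4-pack) €12.78: alcoholic beverages → 11.75% → €1.50
Bottle of rosé €18.97: alcoholic beverages → 11.75% → €2.23
Canvas tote bag €21.19: all other goods → 6.5% → €1.38
Soccer ball €20.62: athletic equipment, under €50.00 → 2.75% → €0.57
Picture frame (8x10) €14.99: all other goods → 6.5% → €0.97
Laundry detergent €23.94: all other goods → 6.5% → €1.56
Total tax = €0.70 + €6.30 + €1.15 + €1.50 + €2.23 + €1.38 + €0.57 + €0.97 + €1.56 = €16.36

€16.36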